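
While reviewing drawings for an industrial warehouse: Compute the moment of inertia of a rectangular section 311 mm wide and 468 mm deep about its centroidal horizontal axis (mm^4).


I = b * h^3 / 12
= 311 * 468^3 / 12
= 311 * 102503232 / 12
= 2656542096.0 mm^4

2656542096.0 mm^4


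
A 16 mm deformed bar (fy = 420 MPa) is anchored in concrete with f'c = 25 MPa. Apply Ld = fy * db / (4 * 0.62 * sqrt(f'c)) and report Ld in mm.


Ld = (fy * db) / (4 * 0.62 * sqrt(f'c))
= (420 * 16) / (4 * 0.62 * sqrt(25))
= 6720 / 12.4
= 541.94 mm

541.94 mm


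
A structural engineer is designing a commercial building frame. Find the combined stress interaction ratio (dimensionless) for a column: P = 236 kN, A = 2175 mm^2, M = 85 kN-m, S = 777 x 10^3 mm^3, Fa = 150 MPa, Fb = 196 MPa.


f_a = P / A = 236000.0 / 2175 = 108.5057 MPa
f_b = M / S = 85000000.0 / 777000.0 = 109.3951 MPa
Ratio = f_a / Fa + f_b / Fb
= 108.5057 / 150 + 109.3951 / 196
= 1.2815 (dimensionless)

1.2815 (dimensionless)


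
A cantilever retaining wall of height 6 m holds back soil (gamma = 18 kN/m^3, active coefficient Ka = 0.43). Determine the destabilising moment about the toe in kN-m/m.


Pa = 0.5 * Ka * gamma * H^2
= 0.5 * 0.43 * 18 * 6^2
= 139.32 kN/m
Arm = H / 3 = 6 / 3 = 2.0 m
Mo = Pa * arm = Pa * H / 3 = 139.32 * 6 / 3 = 278.64 kN-m/m

278.64 kN-m/m


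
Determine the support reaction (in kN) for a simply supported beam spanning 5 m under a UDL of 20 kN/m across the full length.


Total load = w * L = 20 * 5 = 100 kN
By symmetry, each reaction R = total / 2 = 100 / 2 = 50.0 kN

50.0 kN


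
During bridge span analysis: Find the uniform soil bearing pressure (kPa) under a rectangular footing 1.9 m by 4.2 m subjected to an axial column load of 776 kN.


A = 1.9 * 4.2 = 7.98 m^2
q = P / A = 776 / 7.98
= 97.2431 kPa

97.2431 kPa


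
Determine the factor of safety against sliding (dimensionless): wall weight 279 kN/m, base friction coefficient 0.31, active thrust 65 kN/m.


Resisting force = mu * W = 0.31 * 279 = 86.49 kN/m
FOS = Resisting / Driving = 86.49 / 65
= 1.3306 (dimensionless)

1.3306 (dimensionless)


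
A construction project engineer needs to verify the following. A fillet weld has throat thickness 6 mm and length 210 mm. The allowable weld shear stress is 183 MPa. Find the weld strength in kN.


Strength = throat * length * allowable stress
= 6 * 210 * 183 N
= 230580 N
= 230.58 kN

230.58 kN


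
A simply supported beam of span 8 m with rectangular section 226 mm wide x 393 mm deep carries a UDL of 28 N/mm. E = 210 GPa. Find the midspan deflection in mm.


I = 226 * 393^3 / 12 = 1143154273.5 mm^4
L = 8000.0 mm, w = 28 N/mm, E = 210000.0 MPa
delta = 5 * w * L^4 / (384 * E * I)
= 5 * 28 * 8000.0^4 / (384 * 210000.0 * 1143154273.5)
= 6.2206 mm

6.2206 mm


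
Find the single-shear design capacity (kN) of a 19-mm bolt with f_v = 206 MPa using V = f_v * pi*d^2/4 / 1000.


A = pi * d^2 / 4 = pi * 19^2 / 4 = 283.5287 mm^2
V = f_v * A / 1000 = 206 * 283.5287 / 1000
= 58.4069 kN

58.4069 kN


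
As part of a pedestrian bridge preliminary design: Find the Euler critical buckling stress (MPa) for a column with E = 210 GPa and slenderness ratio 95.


sigma_cr = pi^2 * E / lambda^2
= 9.8696 * 210000.0 / 95^2
= 9.8696 * 210000.0 / 9025
= 229.6528 MPa

229.6528 MPa


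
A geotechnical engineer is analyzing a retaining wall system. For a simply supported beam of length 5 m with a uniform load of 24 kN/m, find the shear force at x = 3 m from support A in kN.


R_A = w * L / 2 = 24 * 5 / 2 = 60.0 kN
V(x) = R_A - w * x = 60.0 - 24 * 3
= -12.0 kN

-12.0 kN


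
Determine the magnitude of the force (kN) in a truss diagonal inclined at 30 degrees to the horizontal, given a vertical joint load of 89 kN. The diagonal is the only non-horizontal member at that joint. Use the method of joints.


At the joint, only the diagonal has a vertical component, so vertical equilibrium gives:
F * sin(30) = 89
F = 89 / sin(30)
= 89 / 0.5
= 178.0 kN

178.0 kN


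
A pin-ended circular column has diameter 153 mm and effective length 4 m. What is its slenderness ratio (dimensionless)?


Radius of gyration r = d / 4 = 153 / 4 = 38.25 mm
L_eff = 4000.0 mm
Slenderness ratio = L / r = 4000.0 / 38.25 = 104.58 (dimensionless)

104.58 (dimensionless)


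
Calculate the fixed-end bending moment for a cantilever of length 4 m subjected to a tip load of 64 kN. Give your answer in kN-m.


For a cantilever with a point load at the free end:
M_max = P * L = 64 * 4 = 256 kN-m

256 kN-m


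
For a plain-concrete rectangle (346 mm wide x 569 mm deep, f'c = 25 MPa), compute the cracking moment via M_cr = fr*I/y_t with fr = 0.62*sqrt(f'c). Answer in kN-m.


fr = 0.62 * sqrt(25) = 0.62 * 5.0 = 3.1 MPa
I = 346 * 569^3 / 12 = 5311676926.17 mm^4
y_t = 284.5 mm
M_cr = fr * I / y_t = 3.1 * 5311676926.17 / 284.5 N-mm
= 57.8777 kN-m

57.8777 kN-m


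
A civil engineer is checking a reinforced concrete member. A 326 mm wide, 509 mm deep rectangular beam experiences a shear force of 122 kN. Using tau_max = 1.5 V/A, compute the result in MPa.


A = b * h = 326 * 509 = 165934 mm^2
V = 122 kN = 122000.0 N
tau_max = 1.5 * V / A = 1.5 * 122000.0 / 165934
= 1.1028 MPa

1.1028 MPa


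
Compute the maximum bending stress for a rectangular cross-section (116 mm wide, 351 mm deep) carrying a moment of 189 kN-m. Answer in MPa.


I = b * h^3 / 12 = 116 * 351^3 / 12 = 418020993.0 mm^4
y = h / 2 = 351 / 2 = 175.5 mm
M = 189 kN-m = 189000000.0 N-mm
sigma = M * y / I = 189000000.0 * 175.5 / 418020993.0
= 79.35 MPa

79.35 MPa


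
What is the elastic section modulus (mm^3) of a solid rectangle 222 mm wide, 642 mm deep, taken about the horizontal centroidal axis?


S = b * h^2 / 6
= 222 * 642^2 / 6
= 222 * 412164 / 6
= 15250068.0 mm^3

15250068.0 mm^3


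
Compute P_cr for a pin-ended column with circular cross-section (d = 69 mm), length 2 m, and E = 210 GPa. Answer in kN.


I = pi * d^4 / 64 = 1112669.7 mm^4
L = 2000.0 mm
P_cr = pi^2 * E * I / L^2
= 9.8696 * 210000.0 * 1112669.7 / 2000.0^2
= 576534.51 N = 576.5345 kN

576.5345 kN


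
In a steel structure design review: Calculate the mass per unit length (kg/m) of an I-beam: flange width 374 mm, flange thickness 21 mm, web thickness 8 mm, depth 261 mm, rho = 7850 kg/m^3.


A_flanges = 2 * 374 * 21 = 15708 mm^2
A_web = (261 - 2 * 21) * 8 = 1752 mm^2
A_total = 15708 + 1752 = 17460 mm^2 = 0.017460 m^2
Weight = rho * A = 7850 * 0.017460 = 137.061 kg/m

137.061 kg/m


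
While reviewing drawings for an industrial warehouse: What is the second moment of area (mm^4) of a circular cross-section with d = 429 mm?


r = d / 2 = 429 / 2 = 214.5 mm
I = pi * r^4 / 4 = pi * 214.5^4 / 4
= 1662643226.73 mm^4

1662643226.73 mm^4


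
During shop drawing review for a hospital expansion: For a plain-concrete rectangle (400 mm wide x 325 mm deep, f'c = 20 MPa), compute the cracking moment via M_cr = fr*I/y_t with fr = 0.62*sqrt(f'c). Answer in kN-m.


fr = 0.62 * sqrt(20) = 0.62 * 4.4721 = 2.7727 MPa
I = 400 * 325^3 / 12 = 1144270833.33 mm^4
y_t = 162.5 mm
M_cr = fr * I / y_t = 2.7727 * 1144270833.33 / 162.5 N-mm
= 19.5246 kN-m

19.5246 kN-m


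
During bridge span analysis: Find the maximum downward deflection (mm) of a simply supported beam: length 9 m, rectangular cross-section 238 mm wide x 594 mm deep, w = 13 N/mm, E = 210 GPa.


I = 238 * 594^3 / 12 = 4156760916.0 mm^4
L = 9000.0 mm, w = 13 N/mm, E = 210000.0 MPa
delta = 5 * w * L^4 / (384 * E * I)
= 5 * 13 * 9000.0^4 / (384 * 210000.0 * 4156760916.0)
= 1.2723 mm

1.2723 mm


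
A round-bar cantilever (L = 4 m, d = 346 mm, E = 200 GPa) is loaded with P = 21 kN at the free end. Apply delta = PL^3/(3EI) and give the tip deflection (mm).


I = pi * d^4 / 64 = pi * 346^4 / 64 = 703516510.07 mm^4
L = 4000.0 mm, P = 21000.0 N, E = 200000.0 MPa
delta = P * L^3 / (3 * E * I)
= 21000.0 * 4000.0^3 / (3 * 200000.0 * 703516510.07)
= 3.184 mm

3.184 mm


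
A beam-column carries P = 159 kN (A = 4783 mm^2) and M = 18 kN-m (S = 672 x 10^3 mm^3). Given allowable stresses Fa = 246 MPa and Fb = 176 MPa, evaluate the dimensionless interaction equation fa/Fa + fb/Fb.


f_a = P / A = 159000.0 / 4783 = 33.2427 MPa
f_b = M / S = 18000000.0 / 672000.0 = 26.7857 MPa
Ratio = f_a / Fa + f_b / Fb
= 33.2427 / 246 + 26.7857 / 176
= 0.2873 (dimensionless)

0.2873 (dimensionless)


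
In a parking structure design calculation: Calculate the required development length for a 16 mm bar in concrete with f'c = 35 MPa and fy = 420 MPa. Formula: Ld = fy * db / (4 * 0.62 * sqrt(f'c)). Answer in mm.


Ld = (fy * db) / (4 * 0.62 * sqrt(f'c))
= (420 * 16) / (4 * 0.62 * sqrt(35))
= 6720 / 14.6719
= 458.02 mm

458.02 mm


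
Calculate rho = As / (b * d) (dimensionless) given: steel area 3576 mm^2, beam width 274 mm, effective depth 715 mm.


rho = As / (b * d)
= 3576 / (274 * 715)
= 3576 / 195910
= 0.018253 (dimensionless)

0.018253 (dimensionless)


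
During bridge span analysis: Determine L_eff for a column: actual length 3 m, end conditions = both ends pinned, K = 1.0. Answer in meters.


L_eff = K * L
= 1.0 * 3
= 3.0 m

3.0 m


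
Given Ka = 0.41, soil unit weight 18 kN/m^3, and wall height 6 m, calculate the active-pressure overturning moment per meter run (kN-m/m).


Pa = 0.5 * Ka * gamma * H^2
= 0.5 * 0.41 * 18 * 6^2
= 132.84 kN/m
Arm = H / 3 = 6 / 3 = 2.0 m
Mo = Pa * arm = Pa * H / 3 = 132.84 * 6 / 3 = 265.68 kN-m/m

265.68 kN-m/m


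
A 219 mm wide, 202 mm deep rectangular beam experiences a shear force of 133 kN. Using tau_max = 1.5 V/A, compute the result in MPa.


A = b * h = 219 * 202 = 44238 mm^2
V = 133 kN = 133000.0 N
tau_max = 1.5 * V / A = 1.5 * 133000.0 / 44238
= 4.5097 MPa

4.5097 MPa


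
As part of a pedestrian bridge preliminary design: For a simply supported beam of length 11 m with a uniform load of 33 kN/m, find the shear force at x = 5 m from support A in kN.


R_A = w * L / 2 = 33 * 11 / 2 = 181.5 kN
V(x) = R_A - w * x = 181.5 - 33 * 5
= 16.5 kN

16.5 kN


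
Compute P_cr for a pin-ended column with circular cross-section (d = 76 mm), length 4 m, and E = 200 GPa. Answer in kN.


I = pi * d^4 / 64 = 1637661.98 mm^4
L = 4000.0 mm
P_cr = pi^2 * E * I / L^2
= 9.8696 * 200000.0 * 1637661.98 / 4000.0^2
= 202038.45 N = 202.0384 kN

202.0384 kN


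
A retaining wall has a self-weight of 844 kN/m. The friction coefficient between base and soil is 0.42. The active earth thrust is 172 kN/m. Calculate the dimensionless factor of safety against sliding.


Resisting force = mu * W = 0.42 * 844 = 354.48 kN/m
FOS = Resisting / Driving = 354.48 / 172
= 2.0609 (dimensionless)

2.0609 (dimensionless)


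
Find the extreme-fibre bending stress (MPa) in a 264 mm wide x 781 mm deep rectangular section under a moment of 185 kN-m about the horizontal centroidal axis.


I = b * h^3 / 12 = 264 * 781^3 / 12 = 10480349902.0 mm^4
y = h / 2 = 781 / 2 = 390.5 mm
M = 185 kN-m = 185000000.0 N-mm
sigma = M * y / I = 185000000.0 * 390.5 / 10480349902.0
= 6.89 MPa

6.89 MPa


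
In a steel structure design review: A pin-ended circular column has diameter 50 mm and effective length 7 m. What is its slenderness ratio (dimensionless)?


Radius of gyration r = d / 4 = 50 / 4 = 12.5 mm
L_eff = 7000.0 mm
Slenderness ratio = L / r = 7000.0 / 12.5 = 560.0 (dimensionless)

560.0 (dimensionless)


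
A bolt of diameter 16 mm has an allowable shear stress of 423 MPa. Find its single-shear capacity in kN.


A = pi * d^2 / 4 = pi * 16^2 / 4 = 201.0619 mm^2
V = f_v * A / 1000 = 423 * 201.0619 / 1000
= 85.0492 kN

85.0492 kN


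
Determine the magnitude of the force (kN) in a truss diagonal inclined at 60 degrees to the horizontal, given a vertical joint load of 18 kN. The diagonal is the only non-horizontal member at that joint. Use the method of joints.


At the joint, only the diagonal has a vertical component, so vertical equilibrium gives:
F * sin(60) = 18
F = 18 / sin(60)
= 18 / 0.866025
= 20.78 kN

20.78 kN


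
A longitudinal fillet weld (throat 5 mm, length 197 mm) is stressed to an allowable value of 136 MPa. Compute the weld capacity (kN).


Strength = throat * length * allowable stress
= 5 * 197 * 136 N
= 133960 N
= 133.96 kN

133.96 kN


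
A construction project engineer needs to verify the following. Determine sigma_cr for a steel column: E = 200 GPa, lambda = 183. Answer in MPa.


sigma_cr = pi^2 * E / lambda^2
= 9.8696 * 200000.0 / 183^2
= 9.8696 * 200000.0 / 33489
= 58.9424 MPa

58.9424 MPa


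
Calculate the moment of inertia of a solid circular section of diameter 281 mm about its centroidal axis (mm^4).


r = d / 2 = 281 / 2 = 140.5 mm
I = pi * r^4 / 4 = pi * 140.5^4 / 4
= 306051969.3 mm^4

306051969.3 mm^4


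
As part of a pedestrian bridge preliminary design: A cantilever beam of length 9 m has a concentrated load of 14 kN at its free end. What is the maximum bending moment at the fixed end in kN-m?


For a cantilever with a point load at the free end:
M_max = P * L = 14 * 9 = 126 kN-m

126 kN-m


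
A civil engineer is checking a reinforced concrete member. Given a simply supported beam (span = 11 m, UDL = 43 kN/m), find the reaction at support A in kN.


Total load = w * L = 43 * 11 = 473 kN
By symmetry, each reaction R = total / 2 = 473 / 2 = 236.5 kN

236.5 kN


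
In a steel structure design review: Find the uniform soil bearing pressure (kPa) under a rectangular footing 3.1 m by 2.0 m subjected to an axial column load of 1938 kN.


A = 3.1 * 2.0 = 6.2 m^2
q = P / A = 1938 / 6.2
= 312.5806 kPa

312.5806 kPa


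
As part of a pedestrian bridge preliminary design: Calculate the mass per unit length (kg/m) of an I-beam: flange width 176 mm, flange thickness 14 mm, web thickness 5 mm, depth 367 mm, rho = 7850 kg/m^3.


A_flanges = 2 * 176 * 14 = 4928 mm^2
A_web = (367 - 2 * 14) * 5 = 1695 mm^2
A_total = 4928 + 1695 = 6623 mm^2 = 0.006623 m^2
Weight = rho * A = 7850 * 0.006623 = 51.9905 kg/m

51.9905 kg/m


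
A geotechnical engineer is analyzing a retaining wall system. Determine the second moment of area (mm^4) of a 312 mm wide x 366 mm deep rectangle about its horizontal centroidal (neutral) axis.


I = b * h^3 / 12
= 312 * 366^3 / 12
= 312 * 49027896 / 12
= 1274725296.0 mm^4

1274725296.0 mm^4


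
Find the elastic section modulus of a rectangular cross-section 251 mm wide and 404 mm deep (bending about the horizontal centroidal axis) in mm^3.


S = b * h^2 / 6
= 251 * 404^2 / 6
= 251 * 163216 / 6
= 6827869.33 mm^3

6827869.33 mm^3


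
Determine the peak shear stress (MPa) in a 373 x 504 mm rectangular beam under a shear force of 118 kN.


A = b * h = 373 * 504 = 187992 mm^2
V = 118 kN = 118000.0 N
tau_max = 1.5 * V / A = 1.5 * 118000.0 / 187992
= 0.9415 MPa

0.9415 MPa


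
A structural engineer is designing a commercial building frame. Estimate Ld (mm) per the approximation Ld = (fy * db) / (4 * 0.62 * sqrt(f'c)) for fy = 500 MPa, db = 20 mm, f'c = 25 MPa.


Ld = (fy * db) / (4 * 0.62 * sqrt(f'c))
= (500 * 20) / (4 * 0.62 * sqrt(25))
= 10000 / 12.4
= 806.45 mm

806.45 mm


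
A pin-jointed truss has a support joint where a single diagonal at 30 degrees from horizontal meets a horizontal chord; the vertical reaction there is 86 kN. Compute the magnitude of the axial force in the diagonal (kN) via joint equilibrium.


At the joint, only the diagonal has a vertical component, so vertical equilibrium gives:
F * sin(30) = 86
F = 86 / sin(30)
= 86 / 0.5
= 172.0 kN

172.0 kN


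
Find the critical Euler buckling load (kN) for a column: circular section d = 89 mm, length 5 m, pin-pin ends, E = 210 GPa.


I = pi * d^4 / 64 = 3079852.55 mm^4
L = 5000.0 mm
P_cr = pi^2 * E * I / L^2
= 9.8696 * 210000.0 * 3079852.55 / 5000.0^2
= 255334.18 N = 255.3342 kN

255.3342 kN


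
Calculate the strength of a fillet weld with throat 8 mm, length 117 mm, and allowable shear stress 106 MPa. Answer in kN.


Strength = throat * length * allowable stress
= 8 * 117 * 106 N
= 99216 N
= 99.22 kN

99.22 kN


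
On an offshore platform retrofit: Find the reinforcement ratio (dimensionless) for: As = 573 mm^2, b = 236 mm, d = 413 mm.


rho = As / (b * d)
= 573 / (236 * 413)
= 573 / 97468
= 0.005879 (dimensionless)

0.005879 (dimensionless)


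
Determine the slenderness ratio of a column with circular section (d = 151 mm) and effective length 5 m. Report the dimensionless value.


Radius of gyration r = d / 4 = 151 / 4 = 37.75 mm
L_eff = 5000.0 mm
Slenderness ratio = L / r = 5000.0 / 37.75 = 132.45 (dimensionless)

132.45 (dimensionless)


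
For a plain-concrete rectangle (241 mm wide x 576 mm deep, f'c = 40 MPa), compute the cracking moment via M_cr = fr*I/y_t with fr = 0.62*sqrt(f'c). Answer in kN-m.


fr = 0.62 * sqrt(40) = 0.62 * 6.3246 = 3.9212 MPa
I = 241 * 576^3 / 12 = 3837984768.0 mm^4
y_t = 288.0 mm
M_cr = fr * I / y_t = 3.9212 * 3837984768.0 / 288.0 N-mm
= 52.2556 kN-m

52.2556 kN-m


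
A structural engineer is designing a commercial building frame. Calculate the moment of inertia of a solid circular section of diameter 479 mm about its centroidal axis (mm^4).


r = d / 2 = 479 / 2 = 239.5 mm
I = pi * r^4 / 4 = pi * 239.5^4 / 4
= 2584115686.37 mm^4

2584115686.37 mm^4


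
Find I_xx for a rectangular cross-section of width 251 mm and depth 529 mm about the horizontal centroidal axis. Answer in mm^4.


I = b * h^3 / 12
= 251 * 529^3 / 12
= 251 * 148035889 / 12
= 3096417344.92 mm^4

3096417344.92 mm^4


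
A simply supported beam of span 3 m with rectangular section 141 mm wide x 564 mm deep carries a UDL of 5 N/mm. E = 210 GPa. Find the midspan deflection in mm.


I = 141 * 564^3 / 12 = 2108022192.0 mm^4
L = 3000.0 mm, w = 5 N/mm, E = 210000.0 MPa
delta = 5 * w * L^4 / (384 * E * I)
= 5 * 5 * 3000.0^4 / (384 * 210000.0 * 2108022192.0)
= 0.0119 mm

0.0119 mm


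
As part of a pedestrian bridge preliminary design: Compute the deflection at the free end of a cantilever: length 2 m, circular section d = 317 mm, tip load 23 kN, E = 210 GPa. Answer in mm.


I = pi * d^4 / 64 = pi * 317^4 / 64 = 495686336.22 mm^4
L = 2000.0 mm, P = 23000.0 N, E = 210000.0 MPa
delta = P * L^3 / (3 * E * I)
= 23000.0 * 2000.0^3 / (3 * 210000.0 * 495686336.22)
= 0.5892 mm

0.5892 mm


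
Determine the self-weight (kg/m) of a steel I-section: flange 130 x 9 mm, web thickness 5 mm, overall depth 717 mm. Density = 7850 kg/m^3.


A_flanges = 2 * 130 * 9 = 2340 mm^2
A_web = (717 - 2 * 9) * 5 = 3495 mm^2
A_total = 2340 + 3495 = 5835 mm^2 = 0.005835 m^2
Weight = rho * A = 7850 * 0.005835 = 45.8047 kg/m

45.8047 kg/m


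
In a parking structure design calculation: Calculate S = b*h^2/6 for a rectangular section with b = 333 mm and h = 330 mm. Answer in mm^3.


S = b * h^2 / 6
= 333 * 330^2 / 6
= 333 * 108900 / 6
= 6043950.0 mm^3

6043950.0 mm^3


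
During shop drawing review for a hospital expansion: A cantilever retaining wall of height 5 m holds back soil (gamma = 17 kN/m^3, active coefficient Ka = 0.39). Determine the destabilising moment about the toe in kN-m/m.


Pa = 0.5 * Ka * gamma * H^2
= 0.5 * 0.39 * 17 * 5^2
= 82.875 kN/m
Arm = H / 3 = 5 / 3 = 1.6667 m
Mo = Pa * arm = Pa * H / 3 = 82.875 * 5 / 3 = 138.125 kN-m/m

138.125 kN-m/m


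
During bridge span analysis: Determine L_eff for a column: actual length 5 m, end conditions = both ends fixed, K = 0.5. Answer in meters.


L_eff = K * L
= 0.5 * 5
= 2.5 m

2.5 m


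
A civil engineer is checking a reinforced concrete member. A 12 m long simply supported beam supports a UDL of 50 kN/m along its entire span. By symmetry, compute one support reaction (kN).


Total load = w * L = 50 * 12 = 600 kN
By symmetry, each reaction R = total / 2 = 600 / 2 = 300.0 kN

300.0 kN


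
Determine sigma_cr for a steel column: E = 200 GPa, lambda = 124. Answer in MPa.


sigma_cr = pi^2 * E / lambda^2
= 9.8696 * 200000.0 / 124^2
= 9.8696 * 200000.0 / 15376
= 128.3767 MPa

128.3767 MPa


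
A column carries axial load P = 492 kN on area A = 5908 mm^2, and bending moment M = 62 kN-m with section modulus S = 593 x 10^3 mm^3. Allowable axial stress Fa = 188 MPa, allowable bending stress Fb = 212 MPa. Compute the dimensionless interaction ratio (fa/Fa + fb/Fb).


f_a = P / A = 492000.0 / 5908 = 83.2769 MPa
f_b = M / S = 62000000.0 / 593000.0 = 104.5531 MPa
Ratio = f_a / Fa + f_b / Fb
= 83.2769 / 188 + 104.5531 / 212
= 0.9361 (dimensionless)

0.9361 (dimensionless)


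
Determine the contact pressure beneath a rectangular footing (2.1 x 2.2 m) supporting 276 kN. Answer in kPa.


A = 2.1 * 2.2 = 4.62 m^2
q = P / A = 276 / 4.62
= 59.7403 kPa

59.7403 kPa


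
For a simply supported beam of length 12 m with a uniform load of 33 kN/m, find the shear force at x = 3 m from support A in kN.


R_A = w * L / 2 = 33 * 12 / 2 = 198.0 kN
V(x) = R_A - w * x = 198.0 - 33 * 3
= 99.0 kN

99.0 kN


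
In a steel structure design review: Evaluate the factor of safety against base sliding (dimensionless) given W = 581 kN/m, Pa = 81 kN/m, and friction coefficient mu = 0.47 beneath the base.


Resisting force = mu * W = 0.47 * 581 = 273.07 kN/m
FOS = Resisting / Driving = 273.07 / 81
= 3.3712 (dimensionless)

3.3712 (dimensionless)


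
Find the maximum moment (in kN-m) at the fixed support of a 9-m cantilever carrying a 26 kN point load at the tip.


For a cantilever with a point load at the free end:
M_max = P * L = 26 * 9 = 234 kN-m

234 kN-m


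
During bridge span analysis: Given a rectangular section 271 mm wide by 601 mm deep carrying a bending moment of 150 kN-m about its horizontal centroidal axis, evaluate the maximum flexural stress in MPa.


I = b * h^3 / 12 = 271 * 601^3 / 12 = 4902430672.58 mm^4
y = h / 2 = 601 / 2 = 300.5 mm
M = 150 kN-m = 150000000.0 N-mm
sigma = M * y / I = 150000000.0 * 300.5 / 4902430672.58
= 9.19 MPa

9.19 MPa


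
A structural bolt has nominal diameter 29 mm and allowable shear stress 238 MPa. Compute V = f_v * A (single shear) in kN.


A = pi * d^2 / 4 = pi * 29^2 / 4 = 660.5199 mm^2
V = f_v * A / 1000 = 238 * 660.5199 / 1000
= 157.2037 kN

157.2037 kN


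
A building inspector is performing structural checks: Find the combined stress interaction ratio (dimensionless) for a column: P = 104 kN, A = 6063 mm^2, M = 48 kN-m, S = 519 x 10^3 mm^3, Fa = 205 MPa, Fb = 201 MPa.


f_a = P / A = 104000.0 / 6063 = 17.1532 MPa
f_b = M / S = 48000000.0 / 519000.0 = 92.4855 MPa
Ratio = f_a / Fa + f_b / Fb
= 17.1532 / 205 + 92.4855 / 201
= 0.5438 (dimensionless)

0.5438 (dimensionless)


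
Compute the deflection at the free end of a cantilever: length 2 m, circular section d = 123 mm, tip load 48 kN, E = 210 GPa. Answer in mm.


I = pi * d^4 / 64 = pi * 123^4 / 64 = 11235446.72 mm^4
L = 2000.0 mm, P = 48000.0 N, E = 210000.0 MPa
delta = P * L^3 / (3 * E * I)
= 48000.0 * 2000.0^3 / (3 * 210000.0 * 11235446.72)
= 54.2501 mm

54.2501 mm


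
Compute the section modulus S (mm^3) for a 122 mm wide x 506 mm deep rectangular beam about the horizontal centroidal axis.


S = b * h^2 / 6
= 122 * 506^2 / 6
= 122 * 256036 / 6
= 5206065.33 mm^3

5206065.33 mm^3


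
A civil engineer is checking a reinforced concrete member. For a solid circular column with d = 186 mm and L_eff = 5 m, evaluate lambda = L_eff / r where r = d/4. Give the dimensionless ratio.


Radius of gyration r = d / 4 = 186 / 4 = 46.5 mm
L_eff = 5000.0 mm
Slenderness ratio = L / r = 5000.0 / 46.5 = 107.53 (dimensionless)

107.53 (dimensionless)


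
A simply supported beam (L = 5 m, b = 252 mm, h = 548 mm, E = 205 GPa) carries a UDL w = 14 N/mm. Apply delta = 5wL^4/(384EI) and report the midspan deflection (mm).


I = 252 * 548^3 / 12 = 3455898432.0 mm^4
L = 5000.0 mm, w = 14 N/mm, E = 205000.0 MPa
delta = 5 * w * L^4 / (384 * E * I)
= 5 * 14 * 5000.0^4 / (384 * 205000.0 * 3455898432.0)
= 0.1608 mm

0.1608 mm


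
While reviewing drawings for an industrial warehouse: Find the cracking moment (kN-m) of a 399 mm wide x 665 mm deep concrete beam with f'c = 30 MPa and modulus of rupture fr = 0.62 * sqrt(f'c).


fr = 0.62 * sqrt(30) = 0.62 * 5.4772 = 3.3959 MPa
I = 399 * 665^3 / 12 = 9778147531.25 mm^4
y_t = 332.5 mm
M_cr = fr * I / y_t = 3.3959 * 9778147531.25 / 332.5 N-mm
= 99.8659 kN-m

99.8659 kN-m


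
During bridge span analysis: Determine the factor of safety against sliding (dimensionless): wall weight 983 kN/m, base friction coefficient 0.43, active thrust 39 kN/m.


Resisting force = mu * W = 0.43 * 983 = 422.69 kN/m
FOS = Resisting / Driving = 422.69 / 39
= 10.8382 (dimensionless)

10.8382 (dimensionless)


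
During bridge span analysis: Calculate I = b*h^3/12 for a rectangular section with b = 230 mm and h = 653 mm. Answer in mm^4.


I = b * h^3 / 12
= 230 * 653^3 / 12
= 230 * 278445077 / 12
= 5336863975.83 mm^4

5336863975.83 mm^4


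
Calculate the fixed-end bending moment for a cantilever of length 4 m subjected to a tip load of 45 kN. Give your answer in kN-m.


For a cantilever with a point load at the free end:
M_max = P * L = 45 * 4 = 180 kN-m

180 kN-m


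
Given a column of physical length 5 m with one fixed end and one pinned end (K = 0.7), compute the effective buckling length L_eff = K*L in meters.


L_eff = K * L
= 0.7 * 5
= 3.5 m

3.5 m


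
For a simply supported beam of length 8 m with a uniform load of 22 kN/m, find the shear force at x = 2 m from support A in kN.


R_A = w * L / 2 = 22 * 8 / 2 = 88.0 kN
V(x) = R_A - w * x = 88.0 - 22 * 2
= 44.0 kN

44.0 kN


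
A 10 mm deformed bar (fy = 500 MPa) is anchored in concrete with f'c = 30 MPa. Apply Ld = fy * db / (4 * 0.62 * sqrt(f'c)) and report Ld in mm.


Ld = (fy * db) / (4 * 0.62 * sqrt(f'c))
= (500 * 10) / (4 * 0.62 * sqrt(30))
= 5000 / 13.5835
= 368.09 mm

368.09 mm


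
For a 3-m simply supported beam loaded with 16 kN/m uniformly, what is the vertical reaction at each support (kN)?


Total load = w * L = 16 * 3 = 48 kN
By symmetry, each reaction R = total / 2 = 48 / 2 = 24.0 kN

24.0 kN


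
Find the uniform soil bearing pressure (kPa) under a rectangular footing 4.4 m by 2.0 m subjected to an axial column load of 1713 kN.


A = 4.4 * 2.0 = 8.8 m^2
q = P / A = 1713 / 8.8
= 194.6591 kPa

194.6591 kPa


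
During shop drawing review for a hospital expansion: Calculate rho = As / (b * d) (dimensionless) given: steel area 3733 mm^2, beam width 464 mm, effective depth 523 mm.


rho = As / (b * d)
= 3733 / (464 * 523)
= 3733 / 242672
= 0.015383 (dimensionless)

0.015383 (dimensionless)


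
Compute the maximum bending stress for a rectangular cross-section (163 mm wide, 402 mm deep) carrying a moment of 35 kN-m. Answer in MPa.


I = b * h^3 / 12 = 163 * 402^3 / 12 = 882438642.0 mm^4
y = h / 2 = 402 / 2 = 201.0 mm
M = 35 kN-m = 35000000.0 N-mm
sigma = M * y / I = 35000000.0 * 201.0 / 882438642.0
= 7.97 MPa

7.97 MPa


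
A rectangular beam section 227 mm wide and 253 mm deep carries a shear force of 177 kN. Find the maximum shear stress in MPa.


A = b * h = 227 * 253 = 57431 mm^2
V = 177 kN = 177000.0 N
tau_max = 1.5 * V / A = 1.5 * 177000.0 / 57431
= 4.6229 MPa

4.6229 MPa


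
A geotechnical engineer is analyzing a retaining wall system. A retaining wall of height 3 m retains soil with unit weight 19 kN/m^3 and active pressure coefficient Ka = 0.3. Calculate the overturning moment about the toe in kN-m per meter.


Pa = 0.5 * Ka * gamma * H^2
= 0.5 * 0.3 * 19 * 3^2
= 25.65 kN/m
Arm = H / 3 = 3 / 3 = 1.0 m
Mo = Pa * arm = Pa * H / 3 = 25.65 * 3 / 3 = 25.65 kN-m/m

25.65 kN-m/m


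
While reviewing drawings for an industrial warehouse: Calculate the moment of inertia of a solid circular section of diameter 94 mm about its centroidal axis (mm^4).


r = d / 2 = 94 / 2 = 47.0 mm
I = pi * r^4 / 4 = pi * 47.0^4 / 4
= 3832492.5 mm^4

3832492.5 mm^4


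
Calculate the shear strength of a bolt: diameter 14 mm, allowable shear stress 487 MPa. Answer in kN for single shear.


A = pi * d^2 / 4 = pi * 14^2 / 4 = 153.938 mm^2
V = f_v * A / 1000 = 487 * 153.938 / 1000
= 74.9678 kN

74.9678 kN


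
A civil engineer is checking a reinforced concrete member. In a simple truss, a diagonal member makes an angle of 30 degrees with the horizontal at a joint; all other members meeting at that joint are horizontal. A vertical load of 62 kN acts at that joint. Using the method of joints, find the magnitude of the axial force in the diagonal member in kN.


At the joint, only the diagonal has a vertical component, so vertical equilibrium gives:
F * sin(30) = 62
F = 62 / sin(30)
= 62 / 0.5
= 124.0 kN

124.0 kN


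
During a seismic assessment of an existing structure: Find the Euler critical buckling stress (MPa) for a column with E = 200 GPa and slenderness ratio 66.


sigma_cr = pi^2 * E / lambda^2
= 9.8696 * 200000.0 / 66^2
= 9.8696 * 200000.0 / 4356
= 453.1499 MPa

453.1499 MPa


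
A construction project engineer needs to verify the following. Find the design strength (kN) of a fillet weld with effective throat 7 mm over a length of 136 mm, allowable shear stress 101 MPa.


Strength = throat * length * allowable stress
= 7 * 136 * 101 N
= 96152 N
= 96.15 kN

96.15 kN


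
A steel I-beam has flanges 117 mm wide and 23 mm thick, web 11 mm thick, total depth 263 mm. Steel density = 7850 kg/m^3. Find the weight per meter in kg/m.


A_flanges = 2 * 117 * 23 = 5382 mm^2
A_web = (263 - 2 * 23) * 11 = 2387 mm^2
A_total = 5382 + 2387 = 7769 mm^2 = 0.007769 m^2
Weight = rho * A = 7850 * 0.007769 = 60.9866 kg/m

60.9866 kg/m


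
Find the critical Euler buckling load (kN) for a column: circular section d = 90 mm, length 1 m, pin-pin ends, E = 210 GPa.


I = pi * d^4 / 64 = 3220623.34 mm^4
L = 1000.0 mm
P_cr = pi^2 * E * I / L^2
= 9.8696 * 210000.0 * 3220623.34 / 1000.0^2
= 6675118.45 N = 6675.1184 kN

6675.1184 kN


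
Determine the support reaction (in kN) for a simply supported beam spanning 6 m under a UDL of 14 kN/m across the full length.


Total load = w * L = 14 * 6 = 84 kN
By symmetry, each reaction R = total / 2 = 84 / 2 = 42.0 kN

42.0 kN


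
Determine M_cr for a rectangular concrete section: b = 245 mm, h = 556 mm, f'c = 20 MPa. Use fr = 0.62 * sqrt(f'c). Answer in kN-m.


fr = 0.62 * sqrt(20) = 0.62 * 4.4721 = 2.7727 MPa
I = 245 * 556^3 / 12 = 3509208826.67 mm^4
y_t = 278.0 mm
M_cr = fr * I / y_t = 2.7727 * 3509208826.67 / 278.0 N-mm
= 35.0002 kN-m

35.0002 kN-m


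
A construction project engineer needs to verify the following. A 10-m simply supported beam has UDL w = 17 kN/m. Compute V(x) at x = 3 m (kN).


R_A = w * L / 2 = 17 * 10 / 2 = 85.0 kN
V(x) = R_A - w * x = 85.0 - 17 * 3
= 34.0 kN

34.0 kN


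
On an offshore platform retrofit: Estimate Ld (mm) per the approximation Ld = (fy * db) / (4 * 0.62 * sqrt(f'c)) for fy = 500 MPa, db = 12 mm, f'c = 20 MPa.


Ld = (fy * db) / (4 * 0.62 * sqrt(f'c))
= (500 * 12) / (4 * 0.62 * sqrt(20))
= 6000 / 11.0909
= 540.98 mm

540.98 mm


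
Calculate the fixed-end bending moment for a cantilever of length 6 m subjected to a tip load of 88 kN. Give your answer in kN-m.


For a cantilever with a point load at the free end:
M_max = P * L = 88 * 6 = 528 kN-m

528 kN-m


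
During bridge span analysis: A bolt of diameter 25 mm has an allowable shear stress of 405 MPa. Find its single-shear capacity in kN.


A = pi * d^2 / 4 = pi * 25^2 / 4 = 490.8739 mm^2
V = f_v * A / 1000 = 405 * 490.8739 / 1000
= 198.8039 kN

198.8039 kN


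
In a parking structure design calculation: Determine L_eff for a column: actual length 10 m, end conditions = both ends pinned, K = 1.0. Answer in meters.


L_eff = K * L
= 1.0 * 10
= 10.0 m

10.0 m


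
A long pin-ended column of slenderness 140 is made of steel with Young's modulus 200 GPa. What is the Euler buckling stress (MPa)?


sigma_cr = pi^2 * E / lambda^2
= 9.8696 * 200000.0 / 140^2
= 9.8696 * 200000.0 / 19600
= 100.7102 MPa

100.7102 MPa


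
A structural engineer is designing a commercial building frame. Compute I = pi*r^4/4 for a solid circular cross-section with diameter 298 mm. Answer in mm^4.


r = d / 2 = 298 / 2 = 149.0 mm
I = pi * r^4 / 4 = pi * 149.0^4 / 4
= 387110503.31 mm^4

387110503.31 mm^4


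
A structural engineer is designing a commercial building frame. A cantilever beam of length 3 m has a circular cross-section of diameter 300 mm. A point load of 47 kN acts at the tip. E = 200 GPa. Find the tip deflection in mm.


I = pi * d^4 / 64 = pi * 300^4 / 64 = 397607820.22 mm^4
L = 3000.0 mm, P = 47000.0 N, E = 200000.0 MPa
delta = P * L^3 / (3 * E * I)
= 47000.0 * 3000.0^3 / (3 * 200000.0 * 397607820.22)
= 5.3193 mm

5.3193 mm


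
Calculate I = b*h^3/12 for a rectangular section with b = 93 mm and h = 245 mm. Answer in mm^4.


I = b * h^3 / 12
= 93 * 245^3 / 12
= 93 * 14706125 / 12
= 113972468.75 mm^4

113972468.75 mm^4


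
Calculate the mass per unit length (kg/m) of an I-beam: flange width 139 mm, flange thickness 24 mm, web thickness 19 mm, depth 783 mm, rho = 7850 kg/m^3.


A_flanges = 2 * 139 * 24 = 6672 mm^2
A_web = (783 - 2 * 24) * 19 = 13965 mm^2
A_total = 6672 + 13965 = 20637 mm^2 = 0.020637 m^2
Weight = rho * A = 7850 * 0.020637 = 162.0005 kg/m

162.0005 kg/m


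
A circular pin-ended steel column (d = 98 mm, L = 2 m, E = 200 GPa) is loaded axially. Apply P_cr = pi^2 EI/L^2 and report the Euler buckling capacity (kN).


I = pi * d^4 / 64 = 4527664.12 mm^4
L = 2000.0 mm
P_cr = pi^2 * E * I / L^2
= 9.8696 * 200000.0 * 4527664.12 / 2000.0^2
= 2234312.69 N = 2234.3127 kN

2234.3127 kN


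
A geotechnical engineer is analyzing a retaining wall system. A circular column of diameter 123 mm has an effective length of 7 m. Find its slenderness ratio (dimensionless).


Radius of gyration r = d / 4 = 123 / 4 = 30.75 mm
L_eff = 7000.0 mm
Slenderness ratio = L / r = 7000.0 / 30.75 = 227.64 (dimensionless)

227.64 (dimensionless)


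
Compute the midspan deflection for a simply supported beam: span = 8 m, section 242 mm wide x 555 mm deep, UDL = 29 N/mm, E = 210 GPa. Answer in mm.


I = 242 * 555^3 / 12 = 3447569812.5 mm^4
L = 8000.0 mm, w = 29 N/mm, E = 210000.0 MPa
delta = 5 * w * L^4 / (384 * E * I)
= 5 * 29 * 8000.0^4 / (384 * 210000.0 * 3447569812.5)
= 2.1363 mm

2.1363 mm


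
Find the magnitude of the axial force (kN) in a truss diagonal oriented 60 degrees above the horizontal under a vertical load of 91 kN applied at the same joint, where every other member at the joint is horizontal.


At the joint, only the diagonal has a vertical component, so vertical equilibrium gives:
F * sin(60) = 91
F = 91 / sin(60)
= 91 / 0.866025
= 105.08 kN

105.08 kN


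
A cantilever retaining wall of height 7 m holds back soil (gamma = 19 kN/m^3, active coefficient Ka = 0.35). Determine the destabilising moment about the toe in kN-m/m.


Pa = 0.5 * Ka * gamma * H^2
= 0.5 * 0.35 * 19 * 7^2
= 162.925 kN/m
Arm = H / 3 = 7 / 3 = 2.3333 m
Mo = Pa * arm = Pa * H / 3 = 162.925 * 7 / 3 = 380.1583 kN-m/m

380.1583 kN-m/m


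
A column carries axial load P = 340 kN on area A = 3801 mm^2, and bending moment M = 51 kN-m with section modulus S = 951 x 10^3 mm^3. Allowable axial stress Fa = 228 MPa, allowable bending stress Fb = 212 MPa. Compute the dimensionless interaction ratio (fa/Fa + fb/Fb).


f_a = P / A = 340000.0 / 3801 = 89.4501 MPa
f_b = M / S = 51000000.0 / 951000.0 = 53.6278 MPa
Ratio = f_a / Fa + f_b / Fb
= 89.4501 / 228 + 53.6278 / 212
= 0.6453 (dimensionless)

0.6453 (dimensionless)


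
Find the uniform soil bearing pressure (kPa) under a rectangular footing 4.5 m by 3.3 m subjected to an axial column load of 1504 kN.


A = 4.5 * 3.3 = 14.85 m^2
q = P / A = 1504 / 14.85
= 101.2795 kPa

101.2795 kPa


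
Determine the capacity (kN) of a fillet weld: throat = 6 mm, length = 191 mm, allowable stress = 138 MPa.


Strength = throat * length * allowable stress
= 6 * 191 * 138 N
= 158148 N
= 158.15 kN

158.15 kN


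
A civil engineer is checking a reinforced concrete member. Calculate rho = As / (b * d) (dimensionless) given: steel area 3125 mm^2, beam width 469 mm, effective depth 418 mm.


rho = As / (b * d)
= 3125 / (469 * 418)
= 3125 / 196042
= 0.01594 (dimensionless)

0.01594 (dimensionless)


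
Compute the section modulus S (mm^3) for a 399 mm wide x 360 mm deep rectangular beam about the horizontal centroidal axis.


S = b * h^2 / 6
= 399 * 360^2 / 6
= 399 * 129600 / 6
= 8618400.0 mm^3

8618400.0 mm^3


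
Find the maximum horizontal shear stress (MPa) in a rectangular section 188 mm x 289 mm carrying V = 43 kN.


A = b * h = 188 * 289 = 54332 mm^2
V = 43 kN = 43000.0 N
tau_max = 1.5 * V / A = 1.5 * 43000.0 / 54332
= 1.1871 MPa

1.1871 MPa


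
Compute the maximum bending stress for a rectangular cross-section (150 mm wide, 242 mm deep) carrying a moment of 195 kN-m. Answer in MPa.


I = b * h^3 / 12 = 150 * 242^3 / 12 = 177156100.0 mm^4
y = h / 2 = 242 / 2 = 121.0 mm
M = 195 kN-m = 195000000.0 N-mm
sigma = M * y / I = 195000000.0 * 121.0 / 177156100.0
= 133.19 MPa

133.19 MPa


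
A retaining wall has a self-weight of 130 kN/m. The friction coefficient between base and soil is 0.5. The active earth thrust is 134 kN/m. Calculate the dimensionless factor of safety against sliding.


Resisting force = mu * W = 0.5 * 130 = 65.0 kN/m
FOS = Resisting / Driving = 65.0 / 134
= 0.4851 (dimensionless)

0.4851 (dimensionless)


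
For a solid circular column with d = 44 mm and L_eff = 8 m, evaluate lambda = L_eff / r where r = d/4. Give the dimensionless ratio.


Radius of gyration r = d / 4 = 44 / 4 = 11.0 mm
L_eff = 8000.0 mm
Slenderness ratio = L / r = 8000.0 / 11.0 = 727.27 (dimensionless)

727.27 (dimensionless)


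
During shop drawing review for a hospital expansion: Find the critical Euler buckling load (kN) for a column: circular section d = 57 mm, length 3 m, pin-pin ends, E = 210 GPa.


I = pi * d^4 / 64 = 518166.49 mm^4
L = 3000.0 mm
P_cr = pi^2 * E * I / L^2
= 9.8696 * 210000.0 * 518166.49 / 3000.0^2
= 119328.96 N = 119.329 kN

119.329 kN


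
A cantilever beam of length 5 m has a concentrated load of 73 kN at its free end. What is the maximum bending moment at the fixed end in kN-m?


For a cantilever with a point load at the free end:
M_max = P * L = 73 * 5 = 365 kN-m

365 kN-m


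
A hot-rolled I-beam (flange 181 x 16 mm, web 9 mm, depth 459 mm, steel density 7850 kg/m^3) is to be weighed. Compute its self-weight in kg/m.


A_flanges = 2 * 181 * 16 = 5792 mm^2
A_web = (459 - 2 * 16) * 9 = 3843 mm^2
A_total = 5792 + 3843 = 9635 mm^2 = 0.009635 m^2
Weight = rho * A = 7850 * 0.009635 = 75.6347 kg/m

75.6347 kg/m


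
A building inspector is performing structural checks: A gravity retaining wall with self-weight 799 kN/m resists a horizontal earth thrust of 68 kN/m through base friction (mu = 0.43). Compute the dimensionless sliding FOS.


Resisting force = mu * W = 0.43 * 799 = 343.57 kN/m
FOS = Resisting / Driving = 343.57 / 68
= 5.0525 (dimensionless)

5.0525 (dimensionless)


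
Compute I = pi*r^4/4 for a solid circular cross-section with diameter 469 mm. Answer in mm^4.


r = d / 2 = 469 / 2 = 234.5 mm
I = pi * r^4 / 4 = pi * 234.5^4 / 4
= 2374987179.41 mm^4

2374987179.41 mm^4


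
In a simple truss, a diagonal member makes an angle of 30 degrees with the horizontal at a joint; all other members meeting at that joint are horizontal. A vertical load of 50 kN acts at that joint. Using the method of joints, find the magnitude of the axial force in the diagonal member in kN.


At the joint, only the diagonal has a vertical component, so vertical equilibrium gives:
F * sin(30) = 50
F = 50 / sin(30)
= 50 / 0.5
= 100.0 kN

100.0 kN


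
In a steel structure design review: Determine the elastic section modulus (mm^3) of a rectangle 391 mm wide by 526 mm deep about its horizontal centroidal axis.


S = b * h^2 / 6
= 391 * 526^2 / 6
= 391 * 276676 / 6
= 18030052.67 mm^3

18030052.67 mm^3
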